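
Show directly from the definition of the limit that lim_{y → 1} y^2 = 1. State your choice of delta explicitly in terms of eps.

delta = min(1, eps/3)

Fix eps > 0. We seek delta > 0 with 0 < |y − 1| < delta ⇒ |y^2 − 1| < eps.
Factor: y^2 − 1 = (y − 1)(y + 1), so |y^2 − 1| = |y − 1|·|y + 1|.
Restrict delta ≤ 1. Then |y − 1| < 1 gives |y| < 2, so by the triangle inequality |y + 1| ≤ 2 + 1 = 3.
Hence |y^2 − 1| ≤ 3|y − 1|, which is < eps once |y − 1| < eps/3.
Take delta = min(1, eps/3). If 0 < |y − 1| < delta then both bounds hold and |y^2 − 1| ≤ 3|y − 1| < 3·(eps/3) = eps.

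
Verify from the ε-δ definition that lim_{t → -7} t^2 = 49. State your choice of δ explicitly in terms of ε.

Fix ε > 0. We seek δ > 0 with 0 < |t + 7| < δ ⇒ |t^2 − 49| < ε.
Factor: t^2 − 49 = (t + 7)(t - 7), so |t^2 − 49| = |t + 7|·|t - 7|.
Impose δ ≤ 2 so that |t| < 9; then |t - 7| ≤ 16.
Hence |t^2 − 49| ≤ 16|t + 7|, which is < ε once |t + 7| < ε/16.
Take δ = min(2, ε/16). If 0 < |t + 7| < δ then both bounds hold and |t^2 − 49| ≤ 16|t + 7| < 16·(ε/16) = ε.

δ = min(2, ε/16)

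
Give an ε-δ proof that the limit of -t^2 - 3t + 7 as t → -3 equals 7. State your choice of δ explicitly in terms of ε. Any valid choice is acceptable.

δ = min(1, ε/4)

Let ε > 0 be given. We want δ > 0 such that 0 < |t + 3| < δ implies |(-t^2 - 3t + 7) − 7| < ε.
(-t^2 - 3t + 7) − 7 = -t^2 - 3t = (t + 3)(-t).
So |(-t^2 - 3t + 7) − 7| = |t + 3|·|-t|.
Require δ ≤ 1. Then |t + 3| < 1 gives |t| < 4, and by the triangle inequality |-t| ≤ 4 = 4.
Hence |(-t^2 - 3t + 7) − 7| ≤ 4|t + 3| < ε provided |t + 3| < ε/4.
Take δ = min(1, ε/4). Then 0 < |t + 3| < δ gives both |t + 3| < 1 and |t + 3| < ε/4, so |(-t^2 - 3t + 7) − 7| < ε.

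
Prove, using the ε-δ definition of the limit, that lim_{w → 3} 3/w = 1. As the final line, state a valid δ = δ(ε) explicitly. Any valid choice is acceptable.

Suppose ε > 0. We seek δ > 0 such that 0 < |w − 3| < δ implies |3/w − 1| < ε.
|3/w − 1| = 3·|3 − w|/(3·|w|) = 3|w − 3|/(3|w|).
Require δ ≤ 3/2 so that |w| > 3 − 3/2 = 3/2, hence 3|w| > 9/2.
Then |3/w − 1| < 3|w − 3|/(9/2), which is < ε when |w − 3| < (3/2)ε.
Take δ = min(3/2, (3/2)ε). Then 0 < |w − 3| < δ gives both |w − 3| < 3/2 and |w − 3| < (3/2)ε, so |3/w − 1| < ε.

δ = min(3/2, (3/2)ε)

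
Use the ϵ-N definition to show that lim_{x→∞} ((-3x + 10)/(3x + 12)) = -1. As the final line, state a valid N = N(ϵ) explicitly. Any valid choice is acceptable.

N = (22/3)/ϵ

Let ϵ > 0. We seek N > 0 such that x > N implies |(-3x + 10)/(3x + 12) + 1| < ϵ.
(-3x + 10)/(3x + 12) + 1 = (3(-3x + 10) − (-3)(3x + 12)) / (3(3x + 12)) = 66/(3(3x + 12)).
For x > 0 we have 3x + 12 > 3x, so |(-3x + 10)/(3x + 12) + 1| = 66/(3(3x + 12)) < 66/(3·3x) = (22/3)/x.
Thus |(-3x + 10)/(3x + 12) + 1| < ϵ whenever x > (22/3)/ϵ.
Take N = (22/3)/ϵ. If x > N then |(-3x + 10)/(3x + 12) + 1| < (22/3)/x < ϵ.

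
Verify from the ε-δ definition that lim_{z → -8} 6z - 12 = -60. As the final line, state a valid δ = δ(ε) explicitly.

δ = ε/6

Suppose ε > 0. We need δ > 0 so that 0 < |z + 8| < δ implies |(6z - 12) + 60| < ε.
Since (6z - 12) + 60 = 6(z + 8), we have |(6z - 12) + 60| = 6|z + 8|.
Thus it suffices that |z + 8| < ε/6.
Take δ = ε/6. If 0 < |z + 8| < δ then |(6z - 12) + 60| = 6|z + 8| < 6·(ε/6) = ε.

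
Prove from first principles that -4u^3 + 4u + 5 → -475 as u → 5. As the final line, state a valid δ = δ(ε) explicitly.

δ = min(1, ε/360)

Let ε > 0. We want δ > 0 such that 0 < |u − 5| < δ implies |(-4u^3 + 4u + 5) + 475| < ε.
(-4u^3 + 4u + 5) + 475 = -4u^3 + 4u + 480 = (u − 5)(-4u^2 - 20u - 96).
So |(-4u^3 + 4u + 5) + 475| = |u − 5|·|-4u^2 - 20u - 96|.
Require δ ≤ 1. Then |u − 5| < 1 gives |u| < 6, and by the triangle inequality |-4u^2 - 20u - 96| ≤ 4·6^2 + 20·6 + 96 = 360.
Hence |(-4u^3 + 4u + 5) + 475| ≤ 360|u − 5| < ε provided |u − 5| < ε/360.
Choosing δ = min(1, ε/360) ensures both conditions, hence |(-4u^3 + 4u + 5) + 475| < ε.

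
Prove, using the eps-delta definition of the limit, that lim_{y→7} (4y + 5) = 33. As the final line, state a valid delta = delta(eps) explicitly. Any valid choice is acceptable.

Let eps > 0. We need delta > 0 so that 0 < |y − 7| < delta implies |(4y + 5) − 33| < eps.
Since (4y + 5) − 33 = 4(y − 7), we have |(4y + 5) − 33| = 4|y − 7|.
Thus it suffices that |y − 7| < eps/4.
Choosing delta = eps/4 gives |(4y + 5) − 33| = 4|y − 7| < eps whenever |y − 7| < delta.

delta = eps/4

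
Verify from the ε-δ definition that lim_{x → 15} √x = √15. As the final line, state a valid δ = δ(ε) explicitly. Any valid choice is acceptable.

δ = min(15, √15·ε)

Fix ε > 0. We want δ > 0 such that 0 < |x − 15| < δ implies |√x − √15| < ε.
Rationalise: √x − √15 = (x − 15)/(√x + √15), so |√x − √15| = |x − 15|/(√x + √15).
Restrict δ ≤ 15 so that |x − 15| < 15 forces x > 0, and then √x + √15 > √15.
Hence |√x − √15| < |x − 15|/√15, which is < ε once |x − 15| < √15·ε.
Take δ = min(15, √15·ε). If 0 < |x − 15| < δ then x > 0 and |√x − √15| < |x − 15|/√15 < ε.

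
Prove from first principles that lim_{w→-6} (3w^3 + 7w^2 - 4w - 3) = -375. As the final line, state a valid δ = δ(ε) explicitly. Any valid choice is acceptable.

δ = min(1, ε/286)

Let ε > 0. We want δ > 0 such that 0 < |w + 6| < δ implies |(3w^3 + 7w^2 - 4w - 3) + 375| < ε.
(3w^3 + 7w^2 - 4w - 3) + 375 = 3w^3 + 7w^2 - 4w + 372 = (w + 6)(3w^2 - 11w + 62).
So |(3w^3 + 7w^2 - 4w - 3) + 375| = |w + 6|·|3w^2 - 11w + 62|.
Assume first that |w + 6| < 1, so |w| < 7. Then |3w^2 - 11w + 62| ≤ 3·7^2 + 11·7 + 62 = 286.
Hence |(3w^3 + 7w^2 - 4w - 3) + 375| ≤ 286|w + 6| < ε provided |w + 6| < ε/286.
Choosing δ = min(1, ε/286) ensures both conditions, hence |(3w^3 + 7w^2 - 4w - 3) + 375| < ε.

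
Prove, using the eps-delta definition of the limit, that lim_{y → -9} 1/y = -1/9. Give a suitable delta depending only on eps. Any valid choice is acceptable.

Let eps > 0 be given. We seek delta > 0 such that 0 < |y + 9| < delta implies |1/y + 1/9| < eps.
|1/y + 1/9| = |-9 − y|/(9·|y|) = |y + 9|/(9|y|).
Require delta ≤ 9/2 so that |y| > 9 − 9/2 = 9/2, hence 9|y| > 81/2.
Then |1/y + 1/9| < |y + 9|/(81/2), which is < eps when |y + 9| < (81/2)eps.
Take delta = min(9/2, (81/2)eps). Then 0 < |y + 9| < delta gives both |y + 9| < 9/2 and |y + 9| < (81/2)eps, so |1/y + 1/9| < eps.

delta = min(9/2, (81/2)eps)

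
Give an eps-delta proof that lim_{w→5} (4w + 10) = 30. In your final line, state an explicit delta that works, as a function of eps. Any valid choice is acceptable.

Fix eps > 0. We need delta > 0 so that 0 < |w − 5| < delta implies |(4w + 10) − 30| < eps.
|(4w + 10) − 30| = |4w - 20| = 4|w − 5|.
Thus it suffices that |w − 5| < eps/4.
Take delta = eps/4. If 0 < |w − 5| < delta then |(4w + 10) − 30| = 4|w − 5| < 4·(eps/4) = eps.

delta = eps/4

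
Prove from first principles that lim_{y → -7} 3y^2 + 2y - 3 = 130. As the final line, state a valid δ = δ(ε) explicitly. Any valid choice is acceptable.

Let ε > 0. We want δ > 0 such that 0 < |y + 7| < δ implies |(3y^2 + 2y - 3) − 130| < ε.
(3y^2 + 2y - 3) − 130 = 3y^2 + 2y - 133 = (y + 7)(3y - 19).
So |(3y^2 + 2y - 3) − 130| = |y + 7|·|3y - 19|.
Require δ ≤ 1. Then |y + 7| < 1 gives |y| < 8, and by the triangle inequality |3y - 19| ≤ 3·8 + 19 = 43.
Hence |(3y^2 + 2y - 3) − 130| ≤ 43|y + 7| < ε provided |y + 7| < ε/43.
Take δ = min(1, ε/43). Then 0 < |y + 7| < δ gives both |y + 7| < 1 and |y + 7| < ε/43, so |(3y^2 + 2y - 3) − 130| < ε.

δ = min(1, ε/43)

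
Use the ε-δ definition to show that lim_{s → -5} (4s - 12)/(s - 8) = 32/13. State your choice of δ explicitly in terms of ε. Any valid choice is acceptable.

δ = min(13/2, (169/40)ε)

Let ε > 0 be given. We want δ > 0 with 0 < |s + 5| < δ ⇒ |(4s - 12)/(s - 8) − (32/13)| < ε.
Combining over a common denominator, (4s - 12)/(s - 8) − (32/13) = [(4s - 12)·(-13) − (-32)·(s - 8)] / [(-13)·(s - 8)] = -20(s + 5) / ((-13)(s - 8)).
So |(4s - 12)/(s - 8) − (32/13)| = 20|s + 5| / (13·|s − 8|).
Require δ ≤ 13/2, so |s − 8| ≥ |-13| − |s + 5| > 13 − 13/2 = 13/2.
Hence |(4s - 12)/(s - 8) − (32/13)| < 20|s + 5|/(13·(13/2)) = (40/169)|s + 5|, which is < ε once |s + 5| < (169/40)ε.
Take δ = min(13/2, (169/40)ε). Then 0 < |s + 5| < δ forces both bounds, so |(4s - 12)/(s - 8) − (32/13)| < ε.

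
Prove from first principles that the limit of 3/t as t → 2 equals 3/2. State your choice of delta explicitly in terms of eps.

Let eps > 0 be given. We seek delta > 0 such that 0 < |t − 2| < delta implies |3/t − (3/2)| < eps.
|3/t − (3/2)| = 3·|2 − t|/(2·|t|) = 3|t − 2|/(2|t|).
Require delta ≤ 1 so that |t| > 2 − 1 = 1, hence 2|t| > 2.
Then |3/t − (3/2)| < 3|t − 2|/2, which is < eps when |t − 2| < (2/3)eps.
Take delta = min(1, (2/3)eps). Then 0 < |t − 2| < delta gives both |t − 2| < 1 and |t − 2| < (2/3)eps, so |3/t − (3/2)| < eps.

delta = min(1, (2/3)eps)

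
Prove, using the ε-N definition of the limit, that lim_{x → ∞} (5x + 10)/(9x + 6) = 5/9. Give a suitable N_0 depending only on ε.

Let ε > 0 be given. We seek N_0 > 0 such that x > N_0 implies |(5x + 10)/(9x + 6) − (5/9)| < ε.
(5x + 10)/(9x + 6) − (5/9) = (9(5x + 10) − 5(9x + 6)) / (9(9x + 6)) = 60/(9(9x + 6)).
For x > 0 we have 9x + 6 > 9x, so |(5x + 10)/(9x + 6) − (5/9)| = 60/(9(9x + 6)) < 60/(9·9x) = (20/27)/x.
Thus |(5x + 10)/(9x + 6) − (5/9)| < ε whenever x > (20/27)/ε.
Take N_0 = (20/27)/ε. If x > N_0 then |(5x + 10)/(9x + 6) − (5/9)| < (20/27)/x < ε.

N_0 = (20/27)/ε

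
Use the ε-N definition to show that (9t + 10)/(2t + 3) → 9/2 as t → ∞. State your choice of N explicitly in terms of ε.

N = (7/4)/ε

Fix ε > 0. We seek N > 0 such that t > N implies |(9t + 10)/(2t + 3) − (9/2)| < ε.
(9t + 10)/(2t + 3) − (9/2) = (2(9t + 10) − 9(2t + 3)) / (2(2t + 3)) = -7/(2(2t + 3)).
For t > 0 we have 2t + 3 > 2t, so |(9t + 10)/(2t + 3) − (9/2)| = 7/(2(2t + 3)) < 7/(2·2t) = (7/4)/t.
Thus |(9t + 10)/(2t + 3) − (9/2)| < ε whenever t > (7/4)/ε.
Take N = (7/4)/ε. If t > N then |(9t + 10)/(2t + 3) − (9/2)| < (7/4)/t < ε.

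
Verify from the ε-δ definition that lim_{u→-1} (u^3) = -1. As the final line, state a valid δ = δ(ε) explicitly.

δ = min(2, ε/13)

Suppose ε > 0. We seek δ > 0 with 0 < |u + 1| < δ ⇒ |u^3 + 1| < ε.
Factor: u^3 + 1 = (u + 1)(u^2 - u + 1), so |u^3 + 1| = |u + 1|·|u^2 - u + 1|.
Impose δ ≤ 2 so that |u| < 3; then |u^2 - u + 1| ≤ 13.
Hence |u^3 + 1| ≤ 13|u + 1|, which is < ε once |u + 1| < ε/13.
Take δ = min(2, ε/13). If 0 < |u + 1| < δ then both bounds hold and |u^3 + 1| ≤ 13|u + 1| < 13·(ε/13) = ε.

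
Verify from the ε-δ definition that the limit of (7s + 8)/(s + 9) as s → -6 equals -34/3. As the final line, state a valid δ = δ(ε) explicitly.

Let ε > 0. We want δ > 0 with 0 < |s + 6| < δ ⇒ |(7s + 8)/(s + 9) + 34/3| < ε.
Combining over a common denominator, (7s + 8)/(s + 9) + 34/3 = [(7s + 8)·3 − (-34)·(s + 9)] / [3·(s + 9)] = 55(s + 6) / (3(s + 9)).
So |(7s + 8)/(s + 9) + 34/3| = 55|s + 6| / (3·|s + 9|).
Require δ ≤ 3/2, so |s + 9| ≥ |3| − |s + 6| > 3 − 3/2 = 3/2.
Hence |(7s + 8)/(s + 9) + 34/3| < 55|s + 6|/(3·(3/2)) = (110/9)|s + 6|, which is < ε once |s + 6| < (9/110)ε.
Take δ = min(3/2, (9/110)ε). Then 0 < |s + 6| < δ forces both bounds, so |(7s + 8)/(s + 9) + 34/3| < ε.

δ = min(3/2, (9/110)ε)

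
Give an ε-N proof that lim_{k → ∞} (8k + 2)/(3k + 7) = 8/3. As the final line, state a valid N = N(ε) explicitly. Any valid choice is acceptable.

N = (50/9)/ε

Let ε > 0. For k ≥ 1, |(8k + 2)/(3k + 7) − (8/3)| = |-50|/(3(3k + 7)) = 50/(3(3k + 7)).
Since 3k + 7 ≥ 3k for k ≥ 1, this is ≤ 50/(3·3k) = (50/9)/k.
So |(8k + 2)/(3k + 7) − (8/3)| < ε whenever k > (50/9)/ε.
Take N = (50/9)/ε. If k > N then |(8k + 2)/(3k + 7) − (8/3)| ≤ (50/9)/k < ε.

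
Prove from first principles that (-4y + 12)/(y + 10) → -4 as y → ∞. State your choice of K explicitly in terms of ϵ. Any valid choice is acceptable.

Fix ϵ > 0. We seek K > 0 such that y > K implies |(-4y + 12)/(y + 10) + 4| < ϵ.
(-4y + 12)/(y + 10) + 4 = ((-4y + 12) − (-4)(y + 10)) / ((y + 10)) = 52/((y + 10)).
For y > 0 we have y + 10 > y, so |(-4y + 12)/(y + 10) + 4| = 52/((y + 10)) < 52/(y) = 52/y.
Thus |(-4y + 12)/(y + 10) + 4| < ϵ whenever y > 52/ϵ.
Take K = 52/ϵ. If y > K then |(-4y + 12)/(y + 10) + 4| < 52/y < ϵ.

K = 52/ϵ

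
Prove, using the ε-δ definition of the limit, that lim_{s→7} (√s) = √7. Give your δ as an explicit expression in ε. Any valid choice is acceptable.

Suppose ε > 0. We want δ > 0 such that 0 < |s − 7| < δ implies |√s − √7| < ε.
Rationalise: √s − √7 = (s − 7)/(√s + √7), so |√s − √7| = |s − 7|/(√s + √7).
Restrict δ ≤ 7 so that |s − 7| < 7 forces s > 0, and then √s + √7 > √7.
Hence |√s − √7| < |s − 7|/√7, which is < ε once |s − 7| < √7·ε.
Take δ = min(7, √7·ε). If 0 < |s − 7| < δ then s > 0 and |√s − √7| < |s − 7|/√7 < ε.

δ = min(7, √7·ε)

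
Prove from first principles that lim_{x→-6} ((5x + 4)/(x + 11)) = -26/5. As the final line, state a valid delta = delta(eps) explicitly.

Let eps > 0. We want delta > 0 with 0 < |x + 6| < delta ⇒ |(5x + 4)/(x + 11) + 26/5| < eps.
Combining over a common denominator, (5x + 4)/(x + 11) + 26/5 = [(5x + 4)·5 − (-26)·(x + 11)] / [5·(x + 11)] = 51(x + 6) / (5(x + 11)).
So |(5x + 4)/(x + 11) + 26/5| = 51|x + 6| / (5·|x + 11|).
Restrict delta ≤ 5/2. Then |x + 6| < 5/2 gives |x + 11| = |(x + 6) + 5| ≥ 5 − 5/2 = 5/2.
Hence |(5x + 4)/(x + 11) + 26/5| < 51|x + 6|/(5·(5/2)) = (102/25)|x + 6|, which is < eps once |x + 6| < (25/102)eps.
Take delta = min(5/2, (25/102)eps). Then 0 < |x + 6| < delta forces both bounds, so |(5x + 4)/(x + 11) + 26/5| < eps.

delta = min(5/2, (25/102)eps)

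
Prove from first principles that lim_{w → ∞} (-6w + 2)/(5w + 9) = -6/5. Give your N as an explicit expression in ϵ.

Fix ϵ > 0. We seek N > 0 such that w > N implies |(-6w + 2)/(5w + 9) + 6/5| < ϵ.
(-6w + 2)/(5w + 9) + 6/5 = (5(-6w + 2) − (-6)(5w + 9)) / (5(5w + 9)) = 64/(5(5w + 9)).
For w > 0 we have 5w + 9 > 5w, so |(-6w + 2)/(5w + 9) + 6/5| = 64/(5(5w + 9)) < 64/(5·5w) = (64/25)/w.
Thus |(-6w + 2)/(5w + 9) + 6/5| < ϵ whenever w > (64/25)/ϵ.
Take N = (64/25)/ϵ. If w > N then |(-6w + 2)/(5w + 9) + 6/5| < (64/25)/w < ϵ.

N = (64/25)/ϵ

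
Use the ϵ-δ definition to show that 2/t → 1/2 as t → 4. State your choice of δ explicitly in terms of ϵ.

Suppose ϵ > 0. We seek δ > 0 such that 0 < |t − 4| < δ implies |2/t − (1/2)| < ϵ.
|2/t − (1/2)| = 2·|4 − t|/(4·|t|) = 2|t − 4|/(4|t|).
Restrict δ ≤ 2. Then |t − 4| < 2 gives |t| > 2, so 4|t| > 8.
Then |2/t − (1/2)| < 2|t − 4|/8, which is < ϵ when |t − 4| < 4ϵ.
Take δ = min(2, 4ϵ). Then 0 < |t − 4| < δ gives both |t − 4| < 2 and |t − 4| < 4ϵ, so |2/t − (1/2)| < ϵ.

δ = min(2, 4ϵ)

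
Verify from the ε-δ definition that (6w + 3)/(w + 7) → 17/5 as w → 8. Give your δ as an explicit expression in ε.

δ = min(15/2, (75/26)ε)

Let ε > 0 be given. We want δ > 0 with 0 < |w − 8| < δ ⇒ |(6w + 3)/(w + 7) − (17/5)| < ε.
Combining over a common denominator, (6w + 3)/(w + 7) − (17/5) = [(6w + 3)·15 − 51·(w + 7)] / [15·(w + 7)] = 39(w − 8) / (15(w + 7)).
So |(6w + 3)/(w + 7) − (17/5)| = 39|w − 8| / (15·|w + 7|).
Restrict δ ≤ 15/2. Then |w − 8| < 15/2 gives |w + 7| = |(w − 8) + 15| ≥ 15 − 15/2 = 15/2.
Hence |(6w + 3)/(w + 7) − (17/5)| < 39|w − 8|/(15·(15/2)) = (26/75)|w − 8|, which is < ε once |w − 8| < (75/26)ε.
Take δ = min(15/2, (75/26)ε). Then 0 < |w − 8| < δ forces both bounds, so |(6w + 3)/(w + 7) − (17/5)| < ε.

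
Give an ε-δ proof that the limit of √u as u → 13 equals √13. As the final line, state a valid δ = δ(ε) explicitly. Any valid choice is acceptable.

δ = min(13, √13·ε)

Let ε > 0. We want δ > 0 such that 0 < |u − 13| < δ implies |√u − √13| < ε.
Multiplying by the conjugate, |√u − √13| = |u − 13|/(√u + √13).
Restrict δ ≤ 13 so that |u − 13| < 13 forces u > 0, and then √u + √13 > √13.
Hence |√u − √13| < |u − 13|/√13, which is < ε once |u − 13| < √13·ε.
Take δ = min(13, √13·ε). If 0 < |u − 13| < δ then u > 0 and |√u − √13| < |u − 13|/√13 < ε.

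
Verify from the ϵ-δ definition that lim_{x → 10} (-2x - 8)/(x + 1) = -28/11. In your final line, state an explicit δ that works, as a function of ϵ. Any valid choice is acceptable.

Let ϵ > 0 be given. We want δ > 0 with 0 < |x − 10| < δ ⇒ |(-2x - 8)/(x + 1) + 28/11| < ϵ.
Combining over a common denominator, (-2x - 8)/(x + 1) + 28/11 = [(-2x - 8)·11 − (-28)·(x + 1)] / [11·(x + 1)] = 6(x − 10) / (11(x + 1)).
So |(-2x - 8)/(x + 1) + 28/11| = 6|x − 10| / (11·|x + 1|).
Require δ ≤ 11/2, so |x + 1| ≥ |11| − |x − 10| > 11 − 11/2 = 11/2.
Hence |(-2x - 8)/(x + 1) + 28/11| < 6|x − 10|/(11·(11/2)) = (12/121)|x − 10|, which is < ϵ once |x − 10| < (121/12)ϵ.
Take δ = min(11/2, (121/12)ϵ). Then 0 < |x − 10| < δ forces both bounds, so |(-2x - 8)/(x + 1) + 28/11| < ϵ.

δ = min(11/2, (121/12)ϵ)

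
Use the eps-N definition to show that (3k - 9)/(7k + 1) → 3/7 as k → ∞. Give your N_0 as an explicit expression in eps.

Let eps > 0. For k ≥ 1, |(3k - 9)/(7k + 1) − (3/7)| = |-66|/(7(7k + 1)) = 66/(7(7k + 1)).
Since 7k + 1 ≥ 7k for k ≥ 1, this is ≤ 66/(7·7k) = (66/49)/k.
So |(3k - 9)/(7k + 1) − (3/7)| < eps whenever k > (66/49)/eps.
Take N_0 = (66/49)/eps. If k > N_0 then |(3k - 9)/(7k + 1) − (3/7)| ≤ (66/49)/k < eps.

N_0 = (66/49)/eps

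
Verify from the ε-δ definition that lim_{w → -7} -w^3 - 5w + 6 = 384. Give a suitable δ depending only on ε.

Let ε > 0 be given. We want δ > 0 such that 0 < |w + 7| < δ implies |(-w^3 - 5w + 6) − 384| < ε.
(-w^3 - 5w + 6) − 384 = -w^3 - 5w - 378 = (w + 7)(-w^2 + 7w - 54).
So |(-w^3 - 5w + 6) − 384| = |w + 7|·|-w^2 + 7w - 54|.
Require δ ≤ 2. Then |w + 7| < 2 gives |w| < 9, and by the triangle inequality |-w^2 + 7w - 54| ≤ 9^2 + 7·9 + 54 = 198.
Hence |(-w^3 - 5w + 6) − 384| ≤ 198|w + 7| < ε provided |w + 7| < ε/198.
Take δ = min(2, ε/198). Then 0 < |w + 7| < δ gives both |w + 7| < 2 and |w + 7| < ε/198, so |(-w^3 - 5w + 6) − 384| < ε.

δ = min(2, ε/198)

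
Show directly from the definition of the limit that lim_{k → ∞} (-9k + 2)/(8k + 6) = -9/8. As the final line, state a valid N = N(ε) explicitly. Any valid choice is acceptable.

Fix ε > 0. For k ≥ 1, |(-9k + 2)/(8k + 6) + 9/8| = |70|/(8(8k + 6)) = 70/(8(8k + 6)).
Since 8k + 6 ≥ 8k for k ≥ 1, this is ≤ 70/(8·8k) = (35/32)/k.
So |(-9k + 2)/(8k + 6) + 9/8| < ε whenever k > (35/32)/ε.
Take N = (35/32)/ε. If k > N then |(-9k + 2)/(8k + 6) + 9/8| ≤ (35/32)/k < ε.

N = (35/32)/ε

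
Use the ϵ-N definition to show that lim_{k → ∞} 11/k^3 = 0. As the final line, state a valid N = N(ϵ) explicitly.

N = (11/ϵ)^{1/3}

Let ϵ > 0. For k ≥ 1, |11/k^3 − 0| = 11/k^3.
11/k^3 < ϵ ⇔ k^3 > 11/ϵ ⇔ k > (11/ϵ)^{1/3}.
Take N = (11/ϵ)^{1/3}. Then k > N implies 11/k^3 < ϵ.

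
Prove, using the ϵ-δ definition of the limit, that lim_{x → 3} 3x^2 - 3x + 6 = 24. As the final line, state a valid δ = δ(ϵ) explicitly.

Let ϵ > 0 be given. We want δ > 0 such that 0 < |x − 3| < δ implies |(3x^2 - 3x + 6) − 24| < ϵ.
(3x^2 - 3x + 6) − 24 = 3x^2 - 3x - 18 = (x − 3)(3x + 6).
So |(3x^2 - 3x + 6) − 24| = |x − 3|·|3x + 6|.
Assume first that |x − 3| < 1, so |x| < 4. Then |3x + 6| ≤ 3·4 + 6 = 18.
Hence |(3x^2 - 3x + 6) − 24| ≤ 18|x − 3| < ϵ provided |x − 3| < ϵ/18.
Take δ = min(1, ϵ/18). Then 0 < |x − 3| < δ gives both |x − 3| < 1 and |x − 3| < ϵ/18, so |(3x^2 - 3x + 6) − 24| < ϵ.

δ = min(1, ϵ/18)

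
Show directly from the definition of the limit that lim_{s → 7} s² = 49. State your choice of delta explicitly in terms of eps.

delta = min(1, eps/15)

Let eps > 0. We seek delta > 0 with 0 < |s − 7| < delta ⇒ |s² − 49| < eps.
Factor: s² − 49 = (s − 7)(s + 7), so |s² − 49| = |s − 7|·|s + 7|.
Restrict delta ≤ 1. Then |s − 7| < 1 gives |s| < 8, so by the triangle inequality |s + 7| ≤ 8 + 7 = 15.
Hence |s² − 49| ≤ 15|s − 7|, which is < eps once |s − 7| < eps/15.
Take delta = min(1, eps/15). If 0 < |s − 7| < delta then both bounds hold and |s² − 49| ≤ 15|s − 7| < 15·(eps/15) = eps.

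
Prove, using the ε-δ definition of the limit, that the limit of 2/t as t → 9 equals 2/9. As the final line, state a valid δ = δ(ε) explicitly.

Fix ε > 0. We seek δ > 0 such that 0 < |t − 9| < δ implies |2/t − (2/9)| < ε.
|2/t − (2/9)| = 2·|9 − t|/(9·|t|) = 2|t − 9|/(9|t|).
Require δ ≤ 9/2 so that |t| > 9 − 9/2 = 9/2, hence 9|t| > 81/2.
Then |2/t − (2/9)| < 2|t − 9|/(81/2), which is < ε when |t − 9| < (81/4)ε.
Take δ = min(9/2, (81/4)ε). Then 0 < |t − 9| < δ gives both |t − 9| < 9/2 and |t − 9| < (81/4)ε, so |2/t − (2/9)| < ε.

δ = min(9/2, (81/4)ε)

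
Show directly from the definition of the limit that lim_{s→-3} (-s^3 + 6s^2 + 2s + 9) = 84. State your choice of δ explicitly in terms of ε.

δ = min(2, ε/95)

Let ε > 0 be given. We want δ > 0 such that 0 < |s + 3| < δ implies |(-s^3 + 6s^2 + 2s + 9) − 84| < ε.
(-s^3 + 6s^2 + 2s + 9) − 84 = -s^3 + 6s^2 + 2s - 75 = (s + 3)(-s^2 + 9s - 25).
So |(-s^3 + 6s^2 + 2s + 9) − 84| = |s + 3|·|-s^2 + 9s - 25|.
Require δ ≤ 2. Then |s + 3| < 2 gives |s| < 5, and by the triangle inequality |-s^2 + 9s - 25| ≤ 5^2 + 9·5 + 25 = 95.
Hence |(-s^3 + 6s^2 + 2s + 9) − 84| ≤ 95|s + 3| < ε provided |s + 3| < ε/95.
Choosing δ = min(2, ε/95) ensures both conditions, hence |(-s^3 + 6s^2 + 2s + 9) − 84| < ε.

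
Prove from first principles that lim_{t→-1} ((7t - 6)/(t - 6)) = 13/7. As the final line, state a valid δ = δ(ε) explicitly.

Suppose ε > 0. We want δ > 0 with 0 < |t + 1| < δ ⇒ |(7t - 6)/(t - 6) − (13/7)| < ε.
Combining over a common denominator, (7t - 6)/(t - 6) − (13/7) = [(7t - 6)·(-7) − (-13)·(t - 6)] / [(-7)·(t - 6)] = -36(t + 1) / ((-7)(t - 6)).
So |(7t - 6)/(t - 6) − (13/7)| = 36|t + 1| / (7·|t − 6|).
Require δ ≤ 7/2, so |t − 6| ≥ |-7| − |t + 1| > 7 − 7/2 = 7/2.
Hence |(7t - 6)/(t - 6) − (13/7)| < 36|t + 1|/(7·(7/2)) = (72/49)|t + 1|, which is < ε once |t + 1| < (49/72)ε.
Take δ = min(7/2, (49/72)ε). Then 0 < |t + 1| < δ forces both bounds, so |(7t - 6)/(t - 6) − (13/7)| < ε.

δ = min(7/2, (49/72)ε)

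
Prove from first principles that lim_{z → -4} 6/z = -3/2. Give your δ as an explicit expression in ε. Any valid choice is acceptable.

Suppose ε > 0. We seek δ > 0 such that 0 < |z + 4| < δ implies |6/z + 3/2| < ε.
|6/z + 3/2| = 6·|-4 − z|/(4·|z|) = 6|z + 4|/(4|z|).
Restrict δ ≤ 2. Then |z + 4| < 2 gives |z| > 2, so 4|z| > 8.
Then |6/z + 3/2| < 6|z + 4|/8, which is < ε when |z + 4| < (4/3)ε.
Take δ = min(2, (4/3)ε). Then 0 < |z + 4| < δ gives both |z + 4| < 2 and |z + 4| < (4/3)ε, so |6/z + 3/2| < ε.

δ = min(2, (4/3)ε)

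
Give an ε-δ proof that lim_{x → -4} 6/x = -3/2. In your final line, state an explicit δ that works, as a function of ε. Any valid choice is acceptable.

Let ε > 0 be given. We seek δ > 0 such that 0 < |x + 4| < δ implies |6/x + 3/2| < ε.
|6/x + 3/2| = 6·|-4 − x|/(4·|x|) = 6|x + 4|/(4|x|).
Restrict δ ≤ 2. Then |x + 4| < 2 gives |x| > 2, so 4|x| > 8.
Then |6/x + 3/2| < 6|x + 4|/8, which is < ε when |x + 4| < (4/3)ε.
Take δ = min(2, (4/3)ε). Then 0 < |x + 4| < δ gives both |x + 4| < 2 and |x + 4| < (4/3)ε, so |6/x + 3/2| < ε.

δ = min(2, (4/3)ε)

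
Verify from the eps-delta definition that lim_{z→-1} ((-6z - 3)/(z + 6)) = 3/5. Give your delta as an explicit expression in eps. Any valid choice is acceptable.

delta = min(5/2, (25/66)eps)

Let eps > 0 be given. We want delta > 0 with 0 < |z + 1| < delta ⇒ |(-6z - 3)/(z + 6) − (3/5)| < eps.
Combining over a common denominator, (-6z - 3)/(z + 6) − (3/5) = [(-6z - 3)·5 − 3·(z + 6)] / [5·(z + 6)] = -33(z + 1) / (5(z + 6)).
So |(-6z - 3)/(z + 6) − (3/5)| = 33|z + 1| / (5·|z + 6|).
Restrict delta ≤ 5/2. Then |z + 1| < 5/2 gives |z + 6| = |(z + 1) + 5| ≥ 5 − 5/2 = 5/2.
Hence |(-6z - 3)/(z + 6) − (3/5)| < 33|z + 1|/(5·(5/2)) = (66/25)|z + 1|, which is < eps once |z + 1| < (25/66)eps.
Take delta = min(5/2, (25/66)eps). Then 0 < |z + 1| < delta forces both bounds, so |(-6z - 3)/(z + 6) − (3/5)| < eps.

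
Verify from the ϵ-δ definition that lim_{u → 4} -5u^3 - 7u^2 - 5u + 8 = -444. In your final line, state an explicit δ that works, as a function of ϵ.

Fix ϵ > 0. We want δ > 0 such that 0 < |u − 4| < δ implies |(-5u^3 - 7u^2 - 5u + 8) + 444| < ϵ.
(-5u^3 - 7u^2 - 5u + 8) + 444 = -5u^3 - 7u^2 - 5u + 452 = (u − 4)(-5u^2 - 27u - 113).
So |(-5u^3 - 7u^2 - 5u + 8) + 444| = |u − 4|·|-5u^2 - 27u - 113|.
Require δ ≤ 1. Then |u − 4| < 1 gives |u| < 5, and by the triangle inequality |-5u^2 - 27u - 113| ≤ 5·5^2 + 27·5 + 113 = 373.
Hence |(-5u^3 - 7u^2 - 5u + 8) + 444| ≤ 373|u − 4| < ϵ provided |u − 4| < ϵ/373.
Choosing δ = min(1, ϵ/373) ensures both conditions, hence |(-5u^3 - 7u^2 - 5u + 8) + 444| < ϵ.

δ = min(1, ϵ/373)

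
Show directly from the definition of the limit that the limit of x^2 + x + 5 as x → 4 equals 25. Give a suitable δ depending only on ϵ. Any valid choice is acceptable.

Let ϵ > 0 be given. We want δ > 0 such that 0 < |x − 4| < δ implies |(x^2 + x + 5) − 25| < ϵ.
(x^2 + x + 5) − 25 = x^2 + x - 20 = (x − 4)(x + 5).
So |(x^2 + x + 5) − 25| = |x − 4|·|x + 5|.
Require δ ≤ 1. Then |x − 4| < 1 gives |x| < 5, and by the triangle inequality |x + 5| ≤ 5 + 5 = 10.
Hence |(x^2 + x + 5) − 25| ≤ 10|x − 4| < ϵ provided |x − 4| < ϵ/10.
Take δ = min(1, ϵ/10). Then 0 < |x − 4| < δ gives both |x − 4| < 1 and |x − 4| < ϵ/10, so |(x^2 + x + 5) − 25| < ϵ.

δ = min(1, ϵ/10)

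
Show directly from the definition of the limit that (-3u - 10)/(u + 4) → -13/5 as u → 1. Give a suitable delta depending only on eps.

delta = min(5/2, (25/4)eps)

Let eps > 0. We want delta > 0 with 0 < |u − 1| < delta ⇒ |(-3u - 10)/(u + 4) + 13/5| < eps.
Combining over a common denominator, (-3u - 10)/(u + 4) + 13/5 = [(-3u - 10)·5 − (-13)·(u + 4)] / [5·(u + 4)] = -2(u − 1) / (5(u + 4)).
So |(-3u - 10)/(u + 4) + 13/5| = 2|u − 1| / (5·|u + 4|).
Restrict delta ≤ 5/2. Then |u − 1| < 5/2 gives |u + 4| = |(u − 1) + 5| ≥ 5 − 5/2 = 5/2.
Hence |(-3u - 10)/(u + 4) + 13/5| < 2|u − 1|/(5·(5/2)) = (4/25)|u − 1|, which is < eps once |u − 1| < (25/4)eps.
Take delta = min(5/2, (25/4)eps). Then 0 < |u − 1| < delta forces both bounds, so |(-3u - 10)/(u + 4) + 13/5| < eps.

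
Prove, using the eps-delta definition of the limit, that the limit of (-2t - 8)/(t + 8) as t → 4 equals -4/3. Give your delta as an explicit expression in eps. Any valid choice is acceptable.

delta = min(6, 9eps)

Let eps > 0 be given. We want delta > 0 with 0 < |t − 4| < delta ⇒ |(-2t - 8)/(t + 8) + 4/3| < eps.
Combining over a common denominator, (-2t - 8)/(t + 8) + 4/3 = [(-2t - 8)·12 − (-16)·(t + 8)] / [12·(t + 8)] = -8(t − 4) / (12(t + 8)).
So |(-2t - 8)/(t + 8) + 4/3| = 8|t − 4| / (12·|t + 8|).
Require delta ≤ 6, so |t + 8| ≥ |12| − |t − 4| > 12 − 6 = 6.
Hence |(-2t - 8)/(t + 8) + 4/3| < 8|t − 4|/(12·6) = (1/9)|t − 4|, which is < eps once |t − 4| < 9eps.
Take delta = min(6, 9eps). Then 0 < |t − 4| < delta forces both bounds, so |(-2t - 8)/(t + 8) + 4/3| < eps.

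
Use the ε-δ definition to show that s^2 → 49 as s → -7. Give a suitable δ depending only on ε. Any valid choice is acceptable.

δ = min(2, ε/16)

Let ε > 0. We seek δ > 0 with 0 < |s + 7| < δ ⇒ |s^2 − 49| < ε.
Factor: s^2 − 49 = (s + 7)(s - 7), so |s^2 − 49| = |s + 7|·|s - 7|.
Impose δ ≤ 2 so that |s| < 9; then |s - 7| ≤ 16.
Hence |s^2 − 49| ≤ 16|s + 7|, which is < ε once |s + 7| < ε/16.
Take δ = min(2, ε/16). If 0 < |s + 7| < δ then both bounds hold and |s^2 − 49| ≤ 16|s + 7| < 16·(ε/16) = ε.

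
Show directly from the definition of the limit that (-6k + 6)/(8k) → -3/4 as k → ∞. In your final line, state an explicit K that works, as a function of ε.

Suppose ε > 0. For k ≥ 1, |(-6k + 6)/(8k) + 3/4| = |48|/(8(8k)) = 48/(8(8k)).
Since 8k ≥ 8k for k ≥ 1, this is ≤ 48/(8·8k) = (3/4)/k.
So |(-6k + 6)/(8k) + 3/4| < ε whenever k > (3/4)/ε.
Take K = (3/4)/ε. If k > K then |(-6k + 6)/(8k) + 3/4| ≤ (3/4)/k < ε.

K = (3/4)/ε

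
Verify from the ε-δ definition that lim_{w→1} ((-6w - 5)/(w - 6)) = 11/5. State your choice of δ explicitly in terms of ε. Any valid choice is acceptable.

Let ε > 0. We want δ > 0 with 0 < |w − 1| < δ ⇒ |(-6w - 5)/(w - 6) − (11/5)| < ε.
Combining over a common denominator, (-6w - 5)/(w - 6) − (11/5) = [(-6w - 5)·(-5) − (-11)·(w - 6)] / [(-5)·(w - 6)] = 41(w − 1) / ((-5)(w - 6)).
So |(-6w - 5)/(w - 6) − (11/5)| = 41|w − 1| / (5·|w − 6|).
Require δ ≤ 5/2, so |w − 6| ≥ |-5| − |w − 1| > 5 − 5/2 = 5/2.
Hence |(-6w - 5)/(w - 6) − (11/5)| < 41|w − 1|/(5·(5/2)) = (82/25)|w − 1|, which is < ε once |w − 1| < (25/82)ε.
Take δ = min(5/2, (25/82)ε). Then 0 < |w − 1| < δ forces both bounds, so |(-6w - 5)/(w - 6) − (11/5)| < ε.

δ = min(5/2, (25/82)ε)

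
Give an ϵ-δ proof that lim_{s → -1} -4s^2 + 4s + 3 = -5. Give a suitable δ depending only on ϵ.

Let ϵ > 0 be given. We want δ > 0 such that 0 < |s + 1| < δ implies |(-4s^2 + 4s + 3) + 5| < ϵ.
(-4s^2 + 4s + 3) + 5 = -4s^2 + 4s + 8 = (s + 1)(-4s + 8).
So |(-4s^2 + 4s + 3) + 5| = |s + 1|·|-4s + 8|.
Require δ ≤ 2. Then |s + 1| < 2 gives |s| < 3, and by the triangle inequality |-4s + 8| ≤ 4·3 + 8 = 20.
Hence |(-4s^2 + 4s + 3) + 5| ≤ 20|s + 1| < ϵ provided |s + 1| < ϵ/20.
Take δ = min(2, ϵ/20). Then 0 < |s + 1| < δ gives both |s + 1| < 2 and |s + 1| < ϵ/20, so |(-4s^2 + 4s + 3) + 5| < ϵ.

δ = min(2, ϵ/20)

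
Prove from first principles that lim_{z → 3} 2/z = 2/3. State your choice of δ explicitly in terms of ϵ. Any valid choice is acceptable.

δ = min(3/2, (9/4)ϵ)

Let ϵ > 0. We seek δ > 0 such that 0 < |z − 3| < δ implies |2/z − (2/3)| < ϵ.
|2/z − (2/3)| = 2·|3 − z|/(3·|z|) = 2|z − 3|/(3|z|).
Restrict δ ≤ 3/2. Then |z − 3| < 3/2 gives |z| > 3/2, so 3|z| > 9/2.
Then |2/z − (2/3)| < 2|z − 3|/(9/2), which is < ϵ when |z − 3| < (9/4)ϵ.
Take δ = min(3/2, (9/4)ϵ). Then 0 < |z − 3| < δ gives both |z − 3| < 3/2 and |z − 3| < (9/4)ϵ, so |2/z − (2/3)| < ϵ.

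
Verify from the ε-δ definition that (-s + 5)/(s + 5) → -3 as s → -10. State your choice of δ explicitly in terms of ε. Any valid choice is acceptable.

Let ε > 0 be given. We want δ > 0 with 0 < |s + 10| < δ ⇒ |(-s + 5)/(s + 5) + 3| < ε.
Combining over a common denominator, (-s + 5)/(s + 5) + 3 = [(-s + 5)·(-5) − 15·(s + 5)] / [(-5)·(s + 5)] = -10(s + 10) / ((-5)(s + 5)).
So |(-s + 5)/(s + 5) + 3| = 10|s + 10| / (5·|s + 5|).
Restrict δ ≤ 5/2. Then |s + 10| < 5/2 gives |s + 5| = |(s + 10) + (-5)| ≥ 5 − 5/2 = 5/2.
Hence |(-s + 5)/(s + 5) + 3| < 10|s + 10|/(5·(5/2)) = (4/5)|s + 10|, which is < ε once |s + 10| < (5/4)ε.
Take δ = min(5/2, (5/4)ε). Then 0 < |s + 10| < δ forces both bounds, so |(-s + 5)/(s + 5) + 3| < ε.

δ = min(5/2, (5/4)ε)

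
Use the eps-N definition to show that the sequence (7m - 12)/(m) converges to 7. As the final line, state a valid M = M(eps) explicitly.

M = 12/eps

Fix eps > 0. For m ≥ 1, |(7m - 12)/(m) − 7| = |-12|/((m)) = 12/((m)).
Since m ≥ m for m ≥ 1, this is ≤ 12/(m) = 12/m.
So |(7m - 12)/(m) − 7| < eps whenever m > 12/eps.
Take M = 12/eps. If m > M then |(7m - 12)/(m) − 7| ≤ 12/m < eps.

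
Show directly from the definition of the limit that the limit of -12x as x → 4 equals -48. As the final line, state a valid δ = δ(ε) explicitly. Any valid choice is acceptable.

Let ε > 0 be given. We need δ > 0 so that 0 < |x − 4| < δ implies |(-12x) + 48| < ε.
|(-12x) + 48| = |-12x + 48| = 12|x − 4|.
Thus it suffices that |x − 4| < ε/12.
Choosing δ = ε/12 gives |(-12x) + 48| = 12|x − 4| < ε whenever |x − 4| < δ.

δ = ε/12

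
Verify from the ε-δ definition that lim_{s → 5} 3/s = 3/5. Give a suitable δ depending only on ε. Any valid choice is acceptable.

Suppose ε > 0. We seek δ > 0 such that 0 < |s − 5| < δ implies |3/s − (3/5)| < ε.
|3/s − (3/5)| = 3·|5 − s|/(5·|s|) = 3|s − 5|/(5|s|).
Restrict δ ≤ 5/2. Then |s − 5| < 5/2 gives |s| > 5/2, so 5|s| > 25/2.
Then |3/s − (3/5)| < 3|s − 5|/(25/2), which is < ε when |s − 5| < (25/6)ε.
Take δ = min(5/2, (25/6)ε). Then 0 < |s − 5| < δ gives both |s − 5| < 5/2 and |s − 5| < (25/6)ε, so |3/s − (3/5)| < ε.

δ = min(5/2, (25/6)ε)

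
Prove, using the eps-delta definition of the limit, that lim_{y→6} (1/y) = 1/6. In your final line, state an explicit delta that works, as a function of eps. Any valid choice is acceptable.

Fix eps > 0. We seek delta > 0 such that 0 < |y − 6| < delta implies |1/y − (1/6)| < eps.
|1/y − (1/6)| = |6 − y|/(6·|y|) = |y − 6|/(6|y|).
Restrict delta ≤ 3. Then |y − 6| < 3 gives |y| > 3, so 6|y| > 18.
Then |1/y − (1/6)| < |y − 6|/18, which is < eps when |y − 6| < 18eps.
Take delta = min(3, 18eps). Then 0 < |y − 6| < delta gives both |y − 6| < 3 and |y − 6| < 18eps, so |1/y − (1/6)| < eps.

delta = min(3, 18eps)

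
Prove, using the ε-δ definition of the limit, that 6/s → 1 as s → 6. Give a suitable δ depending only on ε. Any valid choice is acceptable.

δ = min(3, 3ε)

Fix ε > 0. We seek δ > 0 such that 0 < |s − 6| < δ implies |6/s − 1| < ε.
|6/s − 1| = 6·|6 − s|/(6·|s|) = 6|s − 6|/(6|s|).
Require δ ≤ 3 so that |s| > 6 − 3 = 3, hence 6|s| > 18.
Then |6/s − 1| < 6|s − 6|/18, which is < ε when |s − 6| < 3ε.
Take δ = min(3, 3ε). Then 0 < |s − 6| < δ gives both |s − 6| < 3 and |s − 6| < 3ε, so |6/s − 1| < ε.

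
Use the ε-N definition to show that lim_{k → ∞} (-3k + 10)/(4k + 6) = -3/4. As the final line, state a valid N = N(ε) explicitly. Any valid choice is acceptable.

N = (29/8)/ε

Suppose ε > 0. For k ≥ 1, |(-3k + 10)/(4k + 6) + 3/4| = |58|/(4(4k + 6)) = 58/(4(4k + 6)).
Since 4k + 6 ≥ 4k for k ≥ 1, this is ≤ 58/(4·4k) = (29/8)/k.
So |(-3k + 10)/(4k + 6) + 3/4| < ε whenever k > (29/8)/ε.
Take N = (29/8)/ε. If k > N then |(-3k + 10)/(4k + 6) + 3/4| ≤ (29/8)/k < ε.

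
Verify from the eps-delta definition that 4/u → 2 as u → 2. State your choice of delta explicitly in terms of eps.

delta = min(1, (1/2)eps)

Let eps > 0. We seek delta > 0 such that 0 < |u − 2| < delta implies |4/u − 2| < eps.
|4/u − 2| = 4·|2 − u|/(2·|u|) = 4|u − 2|/(2|u|).
Require delta ≤ 1 so that |u| > 2 − 1 = 1, hence 2|u| > 2.
Then |4/u − 2| < 4|u − 2|/2, which is < eps when |u − 2| < (1/2)eps.
Take delta = min(1, (1/2)eps). Then 0 < |u − 2| < delta gives both |u − 2| < 1 and |u − 2| < (1/2)eps, so |4/u − 2| < eps.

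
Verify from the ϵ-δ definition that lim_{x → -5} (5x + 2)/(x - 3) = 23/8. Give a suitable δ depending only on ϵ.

δ = min(4, (32/17)ϵ)

Suppose ϵ > 0. We want δ > 0 with 0 < |x + 5| < δ ⇒ |(5x + 2)/(x - 3) − (23/8)| < ϵ.
Combining over a common denominator, (5x + 2)/(x - 3) − (23/8) = [(5x + 2)·(-8) − (-23)·(x - 3)] / [(-8)·(x - 3)] = -17(x + 5) / ((-8)(x - 3)).
So |(5x + 2)/(x - 3) − (23/8)| = 17|x + 5| / (8·|x − 3|).
Require δ ≤ 4, so |x − 3| ≥ |-8| − |x + 5| > 8 − 4 = 4.
Hence |(5x + 2)/(x - 3) − (23/8)| < 17|x + 5|/(8·4) = (17/32)|x + 5|, which is < ϵ once |x + 5| < (32/17)ϵ.
Take δ = min(4, (32/17)ϵ). Then 0 < |x + 5| < δ forces both bounds, so |(5x + 2)/(x - 3) − (23/8)| < ϵ.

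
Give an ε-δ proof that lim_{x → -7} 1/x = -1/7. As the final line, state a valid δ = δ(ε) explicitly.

Let ε > 0 be given. We seek δ > 0 such that 0 < |x + 7| < δ implies |1/x + 1/7| < ε.
|1/x + 1/7| = |-7 − x|/(7·|x|) = |x + 7|/(7|x|).
Restrict δ ≤ 7/2. Then |x + 7| < 7/2 gives |x| > 7/2, so 7|x| > 49/2.
Then |1/x + 1/7| < |x + 7|/(49/2), which is < ε when |x + 7| < (49/2)ε.
Take δ = min(7/2, (49/2)ε). Then 0 < |x + 7| < δ gives both |x + 7| < 7/2 and |x + 7| < (49/2)ε, so |1/x + 1/7| < ε.

δ = min(7/2, (49/2)ε)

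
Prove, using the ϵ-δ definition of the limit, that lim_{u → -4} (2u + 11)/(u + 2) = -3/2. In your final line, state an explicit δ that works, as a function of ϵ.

Fix ϵ > 0. We want δ > 0 with 0 < |u + 4| < δ ⇒ |(2u + 11)/(u + 2) + 3/2| < ϵ.
Combining over a common denominator, (2u + 11)/(u + 2) + 3/2 = [(2u + 11)·(-2) − 3·(u + 2)] / [(-2)·(u + 2)] = -7(u + 4) / ((-2)(u + 2)).
So |(2u + 11)/(u + 2) + 3/2| = 7|u + 4| / (2·|u + 2|).
Restrict δ ≤ 1. Then |u + 4| < 1 gives |u + 2| = |(u + 4) + (-2)| ≥ 2 − 1 = 1.
Hence |(2u + 11)/(u + 2) + 3/2| < 7|u + 4|/(2·1) = (7/2)|u + 4|, which is < ϵ once |u + 4| < (2/7)ϵ.
Take δ = min(1, (2/7)ϵ). Then 0 < |u + 4| < δ forces both bounds, so |(2u + 11)/(u + 2) + 3/2| < ϵ.

δ = min(1, (2/7)ϵ)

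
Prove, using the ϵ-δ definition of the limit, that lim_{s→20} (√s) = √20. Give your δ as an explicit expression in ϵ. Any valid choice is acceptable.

Fix ϵ > 0. We want δ > 0 such that 0 < |s − 20| < δ implies |√s − √20| < ϵ.
Rationalise: √s − √20 = (s − 20)/(√s + √20), so |√s − √20| = |s − 20|/(√s + √20).
Restrict δ ≤ 20 so that |s − 20| < 20 forces s > 0, and then √s + √20 > √20.
Hence |√s − √20| < |s − 20|/√20, which is < ϵ once |s − 20| < √20·ϵ.
Take δ = min(20, √20·ϵ). If 0 < |s − 20| < δ then s > 0 and |√s − √20| < |s − 20|/√20 < ϵ.

δ = min(20, √20·ϵ)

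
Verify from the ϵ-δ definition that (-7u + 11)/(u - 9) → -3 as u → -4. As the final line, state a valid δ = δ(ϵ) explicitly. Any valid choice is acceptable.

δ = min(13/2, (13/8)ϵ)

Let ϵ > 0 be given. We want δ > 0 with 0 < |u + 4| < δ ⇒ |(-7u + 11)/(u - 9) + 3| < ϵ.
Combining over a common denominator, (-7u + 11)/(u - 9) + 3 = [(-7u + 11)·(-13) − 39·(u - 9)] / [(-13)·(u - 9)] = 52(u + 4) / ((-13)(u - 9)).
So |(-7u + 11)/(u - 9) + 3| = 52|u + 4| / (13·|u − 9|).
Require δ ≤ 13/2, so |u − 9| ≥ |-13| − |u + 4| > 13 − 13/2 = 13/2.
Hence |(-7u + 11)/(u - 9) + 3| < 52|u + 4|/(13·(13/2)) = (8/13)|u + 4|, which is < ϵ once |u + 4| < (13/8)ϵ.
Take δ = min(13/2, (13/8)ϵ). Then 0 < |u + 4| < δ forces both bounds, so |(-7u + 11)/(u - 9) + 3| < ϵ.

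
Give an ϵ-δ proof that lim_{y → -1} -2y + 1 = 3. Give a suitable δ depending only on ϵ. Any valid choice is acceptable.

δ = ϵ/2

Let ϵ > 0 be given. We need δ > 0 so that 0 < |y + 1| < δ implies |(-2y + 1) − 3| < ϵ.
|(-2y + 1) − 3| = |-2y - 2| = 2|y + 1|.
So 2|y + 1| < ϵ exactly when |y + 1| < ϵ/2.
Choosing δ = ϵ/2 gives |(-2y + 1) − 3| = 2|y + 1| < ϵ whenever |y + 1| < δ.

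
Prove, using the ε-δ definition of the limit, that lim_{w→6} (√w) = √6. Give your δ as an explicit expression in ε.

Fix ε > 0. We want δ > 0 such that 0 < |w − 6| < δ implies |√w − √6| < ε.
Multiplying by the conjugate, |√w − √6| = |w − 6|/(√w + √6).
Restrict δ ≤ 6 so that |w − 6| < 6 forces w > 0, and then √w + √6 > √6.
Hence |√w − √6| < |w − 6|/√6, which is < ε once |w − 6| < √6·ε.
Take δ = min(6, √6·ε). If 0 < |w − 6| < δ then w > 0 and |√w − √6| < |w − 6|/√6 < ε.

δ = min(6, √6·ε)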